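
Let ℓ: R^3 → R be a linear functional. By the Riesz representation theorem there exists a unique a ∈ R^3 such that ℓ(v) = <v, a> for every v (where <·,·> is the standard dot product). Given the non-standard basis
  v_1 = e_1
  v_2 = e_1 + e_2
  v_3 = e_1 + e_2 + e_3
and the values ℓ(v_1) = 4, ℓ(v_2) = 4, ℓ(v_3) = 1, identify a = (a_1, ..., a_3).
a = (4, 0, -3)

Write a = (a_1, ..., a_3) in the standard basis. For each basis vector v_i, ℓ(v_i) = <v_i, a> is a linear equation in the a_j's. Collect the n equations into a matrix system V a = ℓ, where row i of V is v_i (expressed in the standard basis). Since V is invertible (lower-triangular with 1s on the diagonal, up to permutation), solve by back-substitution:
  V =
[[1, 0, 0],
 [1, 1, 0],
 [1, 1, 1]]
  V a = (4, 4, 1)
Solving gives a = (4, 0, -3).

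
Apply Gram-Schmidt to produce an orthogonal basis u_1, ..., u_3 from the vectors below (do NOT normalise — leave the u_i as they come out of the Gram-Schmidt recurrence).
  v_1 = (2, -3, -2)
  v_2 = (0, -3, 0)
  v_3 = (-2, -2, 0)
Orthogonal basis:
  u_1 = (2, -3, -2)
  u_2 = (-18/17, -24/17, 18/17)
  u_3 = (-1, 0, -1)

Apply the Gram-Schmidt recurrence
  u_1 = v_1
  u_i = v_i − Σ_{j<i} ((v_i · u_j) / (u_j · u_j)) · u_j.

Step by step this gives:
  u_1 = (2, -3, -2)
  u_2 = (-18/17, -24/17, 18/17)
  u_3 = (-1, 0, -1)

Orthogonality check:
  u_2 · u_1 = 0 (should be 0)
  u_3 · u_1 = 0 (should be 0)
  u_3 · u_2 = 0 (should be 0)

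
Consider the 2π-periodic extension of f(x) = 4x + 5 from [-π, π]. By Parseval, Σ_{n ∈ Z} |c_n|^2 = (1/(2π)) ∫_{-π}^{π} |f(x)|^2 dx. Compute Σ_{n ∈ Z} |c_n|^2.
Σ |c_n|^2 = 16π^2/3 + 25

Expand and integrate term by term over [-π, π]:
  ∫ (4x)^2 dx = 16·(2π^3/3); ∫ 2·4·(5)·x dx = 0 (odd integrand); ∫ 5^2 dx = 25·2π.
So (1/(2π)) ∫_{-π}^{π} (4x + 5)^2 dx = 16π^2/3 + 25 = 16π^2/3 + 25.
Parseval ⇒ Σ |c_n|^2 = 16π^2/3 + 25.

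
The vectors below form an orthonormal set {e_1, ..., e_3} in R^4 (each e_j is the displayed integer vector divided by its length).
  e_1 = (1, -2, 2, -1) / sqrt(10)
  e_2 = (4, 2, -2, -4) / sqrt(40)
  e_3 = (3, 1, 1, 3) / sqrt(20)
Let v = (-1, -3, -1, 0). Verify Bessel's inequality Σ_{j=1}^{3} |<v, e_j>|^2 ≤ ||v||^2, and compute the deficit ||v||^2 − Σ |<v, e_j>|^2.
Σ |<v, e_j>|^2 = 99/20; ||v||^2 = 11; deficit = 121/20

Write each e_j = u_j / sqrt(<u_j, u_j>) where u_j is the displayed integer vector. Then <v, e_j> = <v, u_j> / sqrt(<u_j, u_j>), so |<v, e_j>|^2 = <v, u_j>^2 / <u_j, u_j>.
Coefficients: <v, e_1> = 3/sqrt(10), <v, e_2> = -8/sqrt(40), <v, e_3> = -7/sqrt(20).
Square and sum: Σ |<v, e_j>|^2 = 99/20.
Compute ||v||^2 = v·v = 11.
Deficit = 11 − 99/20 = 121/20 ≥ 0, confirming Bessel's inequality. (The deficit equals ||v − Σ <v,e_j> e_j||^2, the squared distance from v to span{e_j}.)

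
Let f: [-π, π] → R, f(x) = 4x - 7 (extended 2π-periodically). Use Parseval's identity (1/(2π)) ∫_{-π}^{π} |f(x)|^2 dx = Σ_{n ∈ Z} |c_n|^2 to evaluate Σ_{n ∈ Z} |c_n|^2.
Σ |c_n|^2 = 16π^2/3 + 49

Expand and integrate term by term over [-π, π]:
  ∫ (4x)^2 dx = 16·(2π^3/3); ∫ 2·4·(-7)·x dx = 0 (odd integrand); ∫ (-7)^2 dx = 49·2π.
So (1/(2π)) ∫_{-π}^{π} (4x - 7)^2 dx = 16π^2/3 + 49 = 16π^2/3 + 49.
Parseval ⇒ Σ |c_n|^2 = 16π^2/3 + 49.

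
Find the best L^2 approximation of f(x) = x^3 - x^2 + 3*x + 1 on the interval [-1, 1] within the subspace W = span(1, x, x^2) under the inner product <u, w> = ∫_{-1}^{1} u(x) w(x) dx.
g(x) = -x^2 + 18*x/5 + 1

The best approximation g ∈ W is the orthogonal projection of f onto W. Writing g = a_0 + a_1 x + a_2 x^2, the coefficients solve the normal equations G · a = b where
  G_{ij} = <φ_i, φ_j> and b_i = <f, φ_i>, with φ_0 = 1, φ_1 = x, φ_2 = x^2.
G =
  [2, 0, 2/3]
  [0, 2/3, 0]
  [2/3, 0, 2/5],
b = (4/3, 12/5, 4/15).
Solving gives a_0 = 1, a_1 = 18/5, a_2 = -1, so
  g(x) = -x^2 + 18*x/5 + 1.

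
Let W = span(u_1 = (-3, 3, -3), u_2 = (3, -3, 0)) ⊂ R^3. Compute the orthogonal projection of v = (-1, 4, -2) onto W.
proj_W(v) = (-5/2, 5/2, -2)

Set up U = [u_1 | ... | u_2] ∈ R^(3×2). The projector onto W = col(U) is P = U (U^T U)^(-1) U^T.
Compute U^T U =
  [27, -18]
  [-18, 18],
and U^T v = (21, -15).
Solve U^T U · c = U^T v for the coefficients: c = (2/3, -1/6). The projection is proj_W(v) = U c.
Check: (v - proj_W(v)) · u_1 = 0  (should be 0).
Check: (v - proj_W(v)) · u_2 = 0  (should be 0).
Result: proj_W(v) = (-5/2, 5/2, -2).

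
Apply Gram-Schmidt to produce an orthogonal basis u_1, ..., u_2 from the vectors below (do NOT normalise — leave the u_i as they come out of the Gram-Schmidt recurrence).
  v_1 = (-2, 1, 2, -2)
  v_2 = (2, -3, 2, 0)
Orthogonal basis:
  u_1 = (-2, 1, 2, -2)
  u_2 = (20/13, -36/13, 32/13, -6/13)

Apply the Gram-Schmidt recurrence
  u_1 = v_1
  u_i = v_i − Σ_{j<i} ((v_i · u_j) / (u_j · u_j)) · u_j.

Step by step this gives:
  u_1 = (-2, 1, 2, -2)
  u_2 = (20/13, -36/13, 32/13, -6/13)

Orthogonality check:
  u_2 · u_1 = 0 (should be 0)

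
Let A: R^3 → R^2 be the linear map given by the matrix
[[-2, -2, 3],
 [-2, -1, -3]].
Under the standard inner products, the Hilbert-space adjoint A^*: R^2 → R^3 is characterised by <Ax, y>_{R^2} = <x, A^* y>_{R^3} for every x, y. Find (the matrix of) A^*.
A^* = A^T =
[[-2, -2],
 [-2, -1],
 [3, -3]]

For real matrices with standard dot products, the defining identity <Ax, y> = <x, A^* y> gives (Ax)^T y = x^T (A^*) y, i.e. x^T A^T y = x^T (A^*) y. Since this holds for all x, y, we must have A^* = A^T. Therefore
A^* =
[[-2, -2],
 [-2, -1],
 [3, -3]].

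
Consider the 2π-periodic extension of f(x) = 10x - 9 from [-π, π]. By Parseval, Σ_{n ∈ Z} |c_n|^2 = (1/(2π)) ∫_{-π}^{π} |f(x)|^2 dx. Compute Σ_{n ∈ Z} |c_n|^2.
Σ |c_n|^2 = 100π^2/3 + 81

Expand and integrate term by term over [-π, π]:
  ∫ (10x)^2 dx = 100·(2π^3/3); ∫ 2·10·(-9)·x dx = 0 (odd integrand); ∫ (-9)^2 dx = 81·2π.
So (1/(2π)) ∫_{-π}^{π} (10x - 9)^2 dx = 100π^2/3 + 81 = 100π^2/3 + 81.
Parseval ⇒ Σ |c_n|^2 = 100π^2/3 + 81.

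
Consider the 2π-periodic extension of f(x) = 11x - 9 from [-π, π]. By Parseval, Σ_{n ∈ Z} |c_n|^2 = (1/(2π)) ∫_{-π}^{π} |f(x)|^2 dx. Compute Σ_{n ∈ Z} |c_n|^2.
Σ |c_n|^2 = 121π^2/3 + 81

Expand and integrate term by term over [-π, π]:
  ∫ (11x)^2 dx = 121·(2π^3/3); ∫ 2·11·(-9)·x dx = 0 (odd integrand); ∫ (-9)^2 dx = 81·2π.
So (1/(2π)) ∫_{-π}^{π} (11x - 9)^2 dx = 121π^2/3 + 81 = 121π^2/3 + 81.
Parseval ⇒ Σ |c_n|^2 = 121π^2/3 + 81.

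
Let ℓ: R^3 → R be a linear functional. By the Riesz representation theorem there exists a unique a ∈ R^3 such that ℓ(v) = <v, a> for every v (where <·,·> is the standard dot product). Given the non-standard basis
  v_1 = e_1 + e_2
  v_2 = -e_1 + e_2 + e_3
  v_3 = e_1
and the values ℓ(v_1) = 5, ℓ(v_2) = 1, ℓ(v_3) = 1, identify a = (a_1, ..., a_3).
a = (1, 4, -2)

Write a = (a_1, ..., a_3) in the standard basis. For each basis vector v_i, ℓ(v_i) = <v_i, a> is a linear equation in the a_j's. Collect the n equations into a matrix system V a = ℓ, where row i of V is v_i (expressed in the standard basis). Since V is invertible (lower-triangular with 1s on the diagonal, up to permutation), solve by back-substitution:
  V =
[[1, 1, 0],
 [-1, 1, 1],
 [1, 0, 0]]
  V a = (5, 1, 1)
Solving gives a = (1, 4, -2).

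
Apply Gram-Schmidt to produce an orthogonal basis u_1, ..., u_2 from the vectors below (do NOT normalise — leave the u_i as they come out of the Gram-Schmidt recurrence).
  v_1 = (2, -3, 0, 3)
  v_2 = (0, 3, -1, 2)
Orthogonal basis:
  u_1 = (2, -3, 0, 3)
  u_2 = (3/11, 57/22, -1, 53/22)

Apply the Gram-Schmidt recurrence
  u_1 = v_1
  u_i = v_i − Σ_{j<i} ((v_i · u_j) / (u_j · u_j)) · u_j.

Step by step this gives:
  u_1 = (2, -3, 0, 3)
  u_2 = (3/11, 57/22, -1, 53/22)

Orthogonality check:
  u_2 · u_1 = 0 (should be 0)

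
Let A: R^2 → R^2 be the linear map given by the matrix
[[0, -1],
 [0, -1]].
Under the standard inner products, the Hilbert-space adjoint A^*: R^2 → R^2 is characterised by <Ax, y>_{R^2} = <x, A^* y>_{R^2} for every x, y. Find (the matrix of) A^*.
A^* = A^T =
[[0, 0],
 [-1, -1]]

For real matrices with standard dot products, the defining identity <Ax, y> = <x, A^* y> gives (Ax)^T y = x^T (A^*) y, i.e. x^T A^T y = x^T (A^*) y. Since this holds for all x, y, we must have A^* = A^T. Therefore
A^* =
[[0, 0],
 [-1, -1]].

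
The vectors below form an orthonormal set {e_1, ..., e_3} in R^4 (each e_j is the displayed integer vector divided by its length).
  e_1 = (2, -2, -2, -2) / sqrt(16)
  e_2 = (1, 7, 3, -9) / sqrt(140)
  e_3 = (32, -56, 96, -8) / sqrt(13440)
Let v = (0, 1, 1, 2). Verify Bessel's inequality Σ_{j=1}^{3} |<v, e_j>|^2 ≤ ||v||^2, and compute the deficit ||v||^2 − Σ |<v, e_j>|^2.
Σ |<v, e_j>|^2 = 9/2; ||v||^2 = 6; deficit = 3/2

Write each e_j = u_j / sqrt(<u_j, u_j>) where u_j is the displayed integer vector. Then <v, e_j> = <v, u_j> / sqrt(<u_j, u_j>), so |<v, e_j>|^2 = <v, u_j>^2 / <u_j, u_j>.
Coefficients: <v, e_1> = -8/sqrt(16), <v, e_2> = -8/sqrt(140), <v, e_3> = 24/sqrt(13440).
Square and sum: Σ |<v, e_j>|^2 = 9/2.
Compute ||v||^2 = v·v = 6.
Deficit = 6 − 9/2 = 3/2 ≥ 0, confirming Bessel's inequality. (The deficit equals ||v − Σ <v,e_j> e_j||^2, the squared distance from v to span{e_j}.)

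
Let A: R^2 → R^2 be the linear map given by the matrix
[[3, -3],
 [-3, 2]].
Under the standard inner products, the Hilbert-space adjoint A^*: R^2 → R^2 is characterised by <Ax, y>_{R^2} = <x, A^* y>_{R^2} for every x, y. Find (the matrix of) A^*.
A^* = A^T =
[[3, -3],
 [-3, 2]]

For real matrices with standard dot products, the defining identity <Ax, y> = <x, A^* y> gives (Ax)^T y = x^T (A^*) y, i.e. x^T A^T y = x^T (A^*) y. Since this holds for all x, y, we must have A^* = A^T. Therefore
A^* =
[[3, -3],
 [-3, 2]].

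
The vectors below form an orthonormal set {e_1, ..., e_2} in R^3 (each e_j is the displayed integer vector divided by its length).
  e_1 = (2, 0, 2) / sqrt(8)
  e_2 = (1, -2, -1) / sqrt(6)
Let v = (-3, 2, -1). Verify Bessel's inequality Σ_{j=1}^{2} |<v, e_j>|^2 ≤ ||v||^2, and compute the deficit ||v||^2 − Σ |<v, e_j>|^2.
Σ |<v, e_j>|^2 = 14; ||v||^2 = 14; deficit = 0

Write each e_j = u_j / sqrt(<u_j, u_j>) where u_j is the displayed integer vector. Then <v, e_j> = <v, u_j> / sqrt(<u_j, u_j>), so |<v, e_j>|^2 = <v, u_j>^2 / <u_j, u_j>.
Coefficients: <v, e_1> = -8/sqrt(8), <v, e_2> = -6/sqrt(6).
Square and sum: Σ |<v, e_j>|^2 = 14.
Compute ||v||^2 = v·v = 14.
Deficit = 14 − 14 = 0 ≥ 0, confirming Bessel's inequality. (The deficit equals ||v − Σ <v,e_j> e_j||^2, the squared distance from v to span{e_j}.)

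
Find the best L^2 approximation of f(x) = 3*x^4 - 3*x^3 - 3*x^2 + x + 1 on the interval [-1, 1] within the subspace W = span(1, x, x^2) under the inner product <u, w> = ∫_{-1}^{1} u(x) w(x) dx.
g(x) = -3*x^2/7 - 4*x/5 + 26/35

The best approximation g ∈ W is the orthogonal projection of f onto W. Writing g = a_0 + a_1 x + a_2 x^2, the coefficients solve the normal equations G · a = b where
  G_{ij} = <φ_i, φ_j> and b_i = <f, φ_i>, with φ_0 = 1, φ_1 = x, φ_2 = x^2.
G =
  [2, 0, 2/3]
  [0, 2/3, 0]
  [2/3, 0, 2/5],
b = (6/5, -8/15, 34/105).
Solving gives a_0 = 26/35, a_1 = -4/5, a_2 = -3/7, so
  g(x) = -3*x^2/7 - 4*x/5 + 26/35.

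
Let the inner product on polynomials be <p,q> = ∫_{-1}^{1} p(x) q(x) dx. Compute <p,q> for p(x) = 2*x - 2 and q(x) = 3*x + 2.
<p,q> = -4

Expand the product: p(x)·q(x) = 6*x^2 - 2*x - 4.
∫_{-1}^{1} of each monomial x^k gives [2/(k+1) if k even, 0 if k odd]. Integrating term-by-term (or equivalently evaluating the antiderivative F(x) = 2*x^3 - x^2 - 4*x at the endpoints):
  F(1) − F(−1) = -3 − (1) = -4.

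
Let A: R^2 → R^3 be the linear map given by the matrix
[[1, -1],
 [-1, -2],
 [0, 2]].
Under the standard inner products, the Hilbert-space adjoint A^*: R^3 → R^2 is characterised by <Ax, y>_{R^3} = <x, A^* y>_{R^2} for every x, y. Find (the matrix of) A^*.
A^* = A^T =
[[1, -1, 0],
 [-1, -2, 2]]

For real matrices with standard dot products, the defining identity <Ax, y> = <x, A^* y> gives (Ax)^T y = x^T (A^*) y, i.e. x^T A^T y = x^T (A^*) y. Since this holds for all x, y, we must have A^* = A^T. Therefore
A^* =
[[1, -1, 0],
 [-1, -2, 2]].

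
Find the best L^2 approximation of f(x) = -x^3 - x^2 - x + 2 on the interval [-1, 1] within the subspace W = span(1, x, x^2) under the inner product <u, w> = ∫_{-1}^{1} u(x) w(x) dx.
g(x) = -x^2 - 8*x/5 + 2

The best approximation g ∈ W is the orthogonal projection of f onto W. Writing g = a_0 + a_1 x + a_2 x^2, the coefficients solve the normal equations G · a = b where
  G_{ij} = <φ_i, φ_j> and b_i = <f, φ_i>, with φ_0 = 1, φ_1 = x, φ_2 = x^2.
G =
  [2, 0, 2/3]
  [0, 2/3, 0]
  [2/3, 0, 2/5],
b = (10/3, -16/15, 14/15).
Solving gives a_0 = 2, a_1 = -8/5, a_2 = -1, so
  g(x) = -x^2 - 8*x/5 + 2.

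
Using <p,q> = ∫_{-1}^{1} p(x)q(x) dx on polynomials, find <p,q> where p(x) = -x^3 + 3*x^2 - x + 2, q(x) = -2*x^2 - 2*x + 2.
<p,q> = 136/15

Expand the product: p(x)·q(x) = 2*x^5 - 4*x^4 - 6*x^3 + 4*x^2 - 6*x + 4.
∫_{-1}^{1} of each monomial x^k gives [2/(k+1) if k even, 0 if k odd]. Integrating term-by-term (or equivalently evaluating the antiderivative F(x) = x^6/3 - 4*x^5/5 - 3*x^4/2 + 4*x^3/3 - 3*x^2 + 4*x at the endpoints):
  F(1) − F(−1) = 11/30 − (-87/10) = 136/15.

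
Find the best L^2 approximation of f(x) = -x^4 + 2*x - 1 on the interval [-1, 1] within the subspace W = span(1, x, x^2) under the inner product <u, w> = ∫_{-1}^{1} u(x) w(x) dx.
g(x) = -6*x^2/7 + 2*x - 32/35

The best approximation g ∈ W is the orthogonal projection of f onto W. Writing g = a_0 + a_1 x + a_2 x^2, the coefficients solve the normal equations G · a = b where
  G_{ij} = <φ_i, φ_j> and b_i = <f, φ_i>, with φ_0 = 1, φ_1 = x, φ_2 = x^2.
G =
  [2, 0, 2/3]
  [0, 2/3, 0]
  [2/3, 0, 2/5],
b = (-12/5, 4/3, -20/21).
Solving gives a_0 = -32/35, a_1 = 2, a_2 = -6/7, so
  g(x) = -6*x^2/7 + 2*x - 32/35.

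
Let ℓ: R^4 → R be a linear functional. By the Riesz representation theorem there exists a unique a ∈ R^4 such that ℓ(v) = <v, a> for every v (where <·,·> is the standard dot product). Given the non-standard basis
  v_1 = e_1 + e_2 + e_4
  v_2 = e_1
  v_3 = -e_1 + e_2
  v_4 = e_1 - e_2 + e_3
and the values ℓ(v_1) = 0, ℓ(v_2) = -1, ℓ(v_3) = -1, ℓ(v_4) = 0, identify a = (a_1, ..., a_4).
a = (-1, -2, -1, 3)

Write a = (a_1, ..., a_4) in the standard basis. For each basis vector v_i, ℓ(v_i) = <v_i, a> is a linear equation in the a_j's. Collect the n equations into a matrix system V a = ℓ, where row i of V is v_i (expressed in the standard basis). Since V is invertible (lower-triangular with 1s on the diagonal, up to permutation), solve by back-substitution:
  V =
[[1, 1, 0, 1],
 [1, 0, 0, 0],
 [-1, 1, 0, 0],
 [1, -1, 1, 0]]
  V a = (0, -1, -1, 0)
Solving gives a = (-1, -2, -1, 3).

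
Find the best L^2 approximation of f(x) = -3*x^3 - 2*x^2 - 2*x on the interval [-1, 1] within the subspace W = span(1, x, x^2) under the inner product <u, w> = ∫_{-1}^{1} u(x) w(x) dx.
g(x) = -2*x^2 - 19*x/5

The best approximation g ∈ W is the orthogonal projection of f onto W. Writing g = a_0 + a_1 x + a_2 x^2, the coefficients solve the normal equations G · a = b where
  G_{ij} = <φ_i, φ_j> and b_i = <f, φ_i>, with φ_0 = 1, φ_1 = x, φ_2 = x^2.
G =
  [2, 0, 2/3]
  [0, 2/3, 0]
  [2/3, 0, 2/5],
b = (-4/3, -38/15, -4/5).
Solving gives a_0 = 0, a_1 = -19/5, a_2 = -2, so
  g(x) = -2*x^2 - 19*x/5.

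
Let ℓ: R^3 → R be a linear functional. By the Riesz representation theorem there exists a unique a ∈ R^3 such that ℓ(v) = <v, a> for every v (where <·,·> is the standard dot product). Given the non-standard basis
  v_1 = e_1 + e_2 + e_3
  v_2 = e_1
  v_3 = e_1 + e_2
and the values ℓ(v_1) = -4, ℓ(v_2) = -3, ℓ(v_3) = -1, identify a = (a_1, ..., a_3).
a = (-3, 2, -3)

Write a = (a_1, ..., a_3) in the standard basis. For each basis vector v_i, ℓ(v_i) = <v_i, a> is a linear equation in the a_j's. Collect the n equations into a matrix system V a = ℓ, where row i of V is v_i (expressed in the standard basis). Since V is invertible (lower-triangular with 1s on the diagonal, up to permutation), solve by back-substitution:
  V =
[[1, 1, 1],
 [1, 0, 0],
 [1, 1, 0]]
  V a = (-4, -3, -1)
Solving gives a = (-3, 2, -3).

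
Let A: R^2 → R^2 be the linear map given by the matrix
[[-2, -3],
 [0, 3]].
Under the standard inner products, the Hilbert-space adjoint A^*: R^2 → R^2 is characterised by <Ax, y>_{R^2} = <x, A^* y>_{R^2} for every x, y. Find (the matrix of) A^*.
A^* = A^T =
[[-2, 0],
 [-3, 3]]

For real matrices with standard dot products, the defining identity <Ax, y> = <x, A^* y> gives (Ax)^T y = x^T (A^*) y, i.e. x^T A^T y = x^T (A^*) y. Since this holds for all x, y, we must have A^* = A^T. Therefore
A^* =
[[-2, 0],
 [-3, 3]].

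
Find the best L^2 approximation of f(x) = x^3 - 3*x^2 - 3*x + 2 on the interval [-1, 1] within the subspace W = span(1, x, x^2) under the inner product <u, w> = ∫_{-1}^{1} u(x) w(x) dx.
g(x) = -3*x^2 - 12*x/5 + 2

The best approximation g ∈ W is the orthogonal projection of f onto W. Writing g = a_0 + a_1 x + a_2 x^2, the coefficients solve the normal equations G · a = b where
  G_{ij} = <φ_i, φ_j> and b_i = <f, φ_i>, with φ_0 = 1, φ_1 = x, φ_2 = x^2.
G =
  [2, 0, 2/3]
  [0, 2/3, 0]
  [2/3, 0, 2/5],
b = (2, -8/5, 2/15).
Solving gives a_0 = 2, a_1 = -12/5, a_2 = -3, so
  g(x) = -3*x^2 - 12*x/5 + 2.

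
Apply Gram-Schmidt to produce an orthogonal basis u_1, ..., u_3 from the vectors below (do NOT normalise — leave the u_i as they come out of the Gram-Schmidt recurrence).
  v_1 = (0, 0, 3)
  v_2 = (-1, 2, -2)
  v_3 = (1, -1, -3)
Orthogonal basis:
  u_1 = (0, 0, 3)
  u_2 = (-1, 2, 0)
  u_3 = (2/5, 1/5, 0)

Apply the Gram-Schmidt recurrence
  u_1 = v_1
  u_i = v_i − Σ_{j<i} ((v_i · u_j) / (u_j · u_j)) · u_j.

Step by step this gives:
  u_1 = (0, 0, 3)
  u_2 = (-1, 2, 0)
  u_3 = (2/5, 1/5, 0)

Orthogonality check:
  u_2 · u_1 = 0 (should be 0)
  u_3 · u_1 = 0 (should be 0)
  u_3 · u_2 = 0 (should be 0)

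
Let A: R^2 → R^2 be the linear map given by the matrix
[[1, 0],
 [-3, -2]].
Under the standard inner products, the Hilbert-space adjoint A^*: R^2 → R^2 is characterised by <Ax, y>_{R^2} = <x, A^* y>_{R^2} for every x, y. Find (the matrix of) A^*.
A^* = A^T =
[[1, -3],
 [0, -2]]

For real matrices with standard dot products, the defining identity <Ax, y> = <x, A^* y> gives (Ax)^T y = x^T (A^*) y, i.e. x^T A^T y = x^T (A^*) y. Since this holds for all x, y, we must have A^* = A^T. Therefore
A^* =
[[1, -3],
 [0, -2]].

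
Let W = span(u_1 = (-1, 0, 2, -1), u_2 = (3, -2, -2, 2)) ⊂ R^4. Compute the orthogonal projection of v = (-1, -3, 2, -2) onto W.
proj_W(v) = (-1/15, -22/15, 46/15, -4/5)

Set up U = [u_1 | ... | u_2] ∈ R^(4×2). The projector onto W = col(U) is P = U (U^T U)^(-1) U^T.
Compute U^T U =
  [6, -9]
  [-9, 21],
and U^T v = (7, -5).
Solve U^T U · c = U^T v for the coefficients: c = (34/15, 11/15). The projection is proj_W(v) = U c.
Check: (v - proj_W(v)) · u_1 = 0  (should be 0).
Check: (v - proj_W(v)) · u_2 = 0  (should be 0).
Result: proj_W(v) = (-1/15, -22/15, 46/15, -4/5).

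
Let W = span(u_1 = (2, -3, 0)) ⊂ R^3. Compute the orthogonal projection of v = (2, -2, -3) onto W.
proj_W(v) = (20/13, -30/13, 0)

Set up U = [u_1 | ... | u_1] ∈ R^(3×1). The projector onto W = col(U) is P = U (U^T U)^(-1) U^T.
Compute U^T U =
  [13],
and U^T v = (10).
Solve U^T U · c = U^T v for the coefficients: c = (10/13). The projection is proj_W(v) = U c.
Check: (v - proj_W(v)) · u_1 = 0  (should be 0).
Result: proj_W(v) = (20/13, -30/13, 0).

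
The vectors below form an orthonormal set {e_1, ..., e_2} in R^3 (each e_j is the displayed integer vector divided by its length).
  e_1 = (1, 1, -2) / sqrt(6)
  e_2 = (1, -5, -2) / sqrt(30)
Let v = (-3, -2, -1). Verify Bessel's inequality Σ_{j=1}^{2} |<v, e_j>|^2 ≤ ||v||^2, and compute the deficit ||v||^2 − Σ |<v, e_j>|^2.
Σ |<v, e_j>|^2 = 21/5; ||v||^2 = 14; deficit = 49/5

Write each e_j = u_j / sqrt(<u_j, u_j>) where u_j is the displayed integer vector. Then <v, e_j> = <v, u_j> / sqrt(<u_j, u_j>), so |<v, e_j>|^2 = <v, u_j>^2 / <u_j, u_j>.
Coefficients: <v, e_1> = -3/sqrt(6), <v, e_2> = 9/sqrt(30).
Square and sum: Σ |<v, e_j>|^2 = 21/5.
Compute ||v||^2 = v·v = 14.
Deficit = 14 − 21/5 = 49/5 ≥ 0, confirming Bessel's inequality. (The deficit equals ||v − Σ <v,e_j> e_j||^2, the squared distance from v to span{e_j}.)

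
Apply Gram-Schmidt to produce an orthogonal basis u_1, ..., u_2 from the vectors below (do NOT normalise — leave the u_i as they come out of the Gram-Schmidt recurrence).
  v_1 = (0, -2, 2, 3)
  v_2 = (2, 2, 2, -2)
Orthogonal basis:
  u_1 = (0, -2, 2, 3)
  u_2 = (2, 22/17, 46/17, -16/17)

Apply the Gram-Schmidt recurrence
  u_1 = v_1
  u_i = v_i − Σ_{j<i} ((v_i · u_j) / (u_j · u_j)) · u_j.

Step by step this gives:
  u_1 = (0, -2, 2, 3)
  u_2 = (2, 22/17, 46/17, -16/17)

Orthogonality check:
  u_2 · u_1 = 0 (should be 0)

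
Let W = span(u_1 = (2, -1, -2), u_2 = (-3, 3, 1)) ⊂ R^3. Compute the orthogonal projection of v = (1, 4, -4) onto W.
proj_W(v) = (1/10, 82/25, -227/50)

Set up U = [u_1 | ... | u_2] ∈ R^(3×2). The projector onto W = col(U) is P = U (U^T U)^(-1) U^T.
Compute U^T U =
  [9, -11]
  [-11, 19],
and U^T v = (6, 5).
Solve U^T U · c = U^T v for the coefficients: c = (169/50, 111/50). The projection is proj_W(v) = U c.
Check: (v - proj_W(v)) · u_1 = 0  (should be 0).
Check: (v - proj_W(v)) · u_2 = 0  (should be 0).
Result: proj_W(v) = (1/10, 82/25, -227/50).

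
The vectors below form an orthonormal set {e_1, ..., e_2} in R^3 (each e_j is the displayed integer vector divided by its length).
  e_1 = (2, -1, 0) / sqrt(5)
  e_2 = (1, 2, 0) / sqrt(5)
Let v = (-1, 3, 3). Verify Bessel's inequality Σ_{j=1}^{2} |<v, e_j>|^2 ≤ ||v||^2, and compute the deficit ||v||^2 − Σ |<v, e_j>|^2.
Σ |<v, e_j>|^2 = 10; ||v||^2 = 19; deficit = 9

Write each e_j = u_j / sqrt(<u_j, u_j>) where u_j is the displayed integer vector. Then <v, e_j> = <v, u_j> / sqrt(<u_j, u_j>), so |<v, e_j>|^2 = <v, u_j>^2 / <u_j, u_j>.
Coefficients: <v, e_1> = -5/sqrt(5), <v, e_2> = 5/sqrt(5).
Square and sum: Σ |<v, e_j>|^2 = 10.
Compute ||v||^2 = v·v = 19.
Deficit = 19 − 10 = 9 ≥ 0, confirming Bessel's inequality. (The deficit equals ||v − Σ <v,e_j> e_j||^2, the squared distance from v to span{e_j}.)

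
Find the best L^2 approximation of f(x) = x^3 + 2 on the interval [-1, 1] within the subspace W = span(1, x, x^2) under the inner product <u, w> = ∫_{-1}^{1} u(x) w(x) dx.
g(x) = 3*x/5 + 2

The best approximation g ∈ W is the orthogonal projection of f onto W. Writing g = a_0 + a_1 x + a_2 x^2, the coefficients solve the normal equations G · a = b where
  G_{ij} = <φ_i, φ_j> and b_i = <f, φ_i>, with φ_0 = 1, φ_1 = x, φ_2 = x^2.
G =
  [2, 0, 2/3]
  [0, 2/3, 0]
  [2/3, 0, 2/5],
b = (4, 2/5, 4/3).
Solving gives a_0 = 2, a_1 = 3/5, a_2 = 0, so
  g(x) = 3*x/5 + 2.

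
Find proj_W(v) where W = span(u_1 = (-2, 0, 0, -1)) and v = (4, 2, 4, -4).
proj_W(v) = (8/5, 0, 0, 4/5)

Set up U = [u_1 | ... | u_1] ∈ R^(4×1). The projector onto W = col(U) is P = U (U^T U)^(-1) U^T.
Compute U^T U =
  [5],
and U^T v = (-4).
Solve U^T U · c = U^T v for the coefficients: c = (-4/5). The projection is proj_W(v) = U c.
Check: (v - proj_W(v)) · u_1 = 0  (should be 0).
Result: proj_W(v) = (8/5, 0, 0, 4/5).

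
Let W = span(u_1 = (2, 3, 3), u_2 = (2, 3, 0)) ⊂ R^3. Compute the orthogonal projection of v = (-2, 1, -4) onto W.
proj_W(v) = (-2/13, -3/13, -4)

Set up U = [u_1 | ... | u_2] ∈ R^(3×2). The projector onto W = col(U) is P = U (U^T U)^(-1) U^T.
Compute U^T U =
  [22, 13]
  [13, 13],
and U^T v = (-13, -1).
Solve U^T U · c = U^T v for the coefficients: c = (-4/3, 49/39). The projection is proj_W(v) = U c.
Check: (v - proj_W(v)) · u_1 = 0  (should be 0).
Check: (v - proj_W(v)) · u_2 = 0  (should be 0).
Result: proj_W(v) = (-2/13, -3/13, -4).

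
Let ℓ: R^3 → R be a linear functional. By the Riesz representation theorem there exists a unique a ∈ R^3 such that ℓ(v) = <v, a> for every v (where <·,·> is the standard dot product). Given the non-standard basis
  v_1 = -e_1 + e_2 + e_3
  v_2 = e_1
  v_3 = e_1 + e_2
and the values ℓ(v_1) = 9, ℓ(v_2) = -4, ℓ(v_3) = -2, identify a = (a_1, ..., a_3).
a = (-4, 2, 3)

Write a = (a_1, ..., a_3) in the standard basis. For each basis vector v_i, ℓ(v_i) = <v_i, a> is a linear equation in the a_j's. Collect the n equations into a matrix system V a = ℓ, where row i of V is v_i (expressed in the standard basis). Since V is invertible (lower-triangular with 1s on the diagonal, up to permutation), solve by back-substitution:
  V =
[[-1, 1, 1],
 [1, 0, 0],
 [1, 1, 0]]
  V a = (9, -4, -2)
Solving gives a = (-4, 2, 3).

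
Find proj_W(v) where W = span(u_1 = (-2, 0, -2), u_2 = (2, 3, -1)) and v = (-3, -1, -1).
proj_W(v) = (-8/3, -4/3, -4/3)

Set up U = [u_1 | ... | u_2] ∈ R^(3×2). The projector onto W = col(U) is P = U (U^T U)^(-1) U^T.
Compute U^T U =
  [8, -2]
  [-2, 14],
and U^T v = (8, -8).
Solve U^T U · c = U^T v for the coefficients: c = (8/9, -4/9). The projection is proj_W(v) = U c.
Check: (v - proj_W(v)) · u_1 = 0  (should be 0).
Check: (v - proj_W(v)) · u_2 = 0  (should be 0).
Result: proj_W(v) = (-8/3, -4/3, -4/3).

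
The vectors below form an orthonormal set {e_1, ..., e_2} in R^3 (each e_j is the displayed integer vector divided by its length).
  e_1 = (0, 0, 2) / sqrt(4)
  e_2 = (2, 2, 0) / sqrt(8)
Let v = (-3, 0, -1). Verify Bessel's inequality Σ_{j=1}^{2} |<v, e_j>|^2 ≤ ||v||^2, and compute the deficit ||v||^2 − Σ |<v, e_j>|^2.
Σ |<v, e_j>|^2 = 11/2; ||v||^2 = 10; deficit = 9/2

Write each e_j = u_j / sqrt(<u_j, u_j>) where u_j is the displayed integer vector. Then <v, e_j> = <v, u_j> / sqrt(<u_j, u_j>), so |<v, e_j>|^2 = <v, u_j>^2 / <u_j, u_j>.
Coefficients: <v, e_1> = -2/sqrt(4), <v, e_2> = -6/sqrt(8).
Square and sum: Σ |<v, e_j>|^2 = 11/2.
Compute ||v||^2 = v·v = 10.
Deficit = 10 − 11/2 = 9/2 ≥ 0, confirming Bessel's inequality. (The deficit equals ||v − Σ <v,e_j> e_j||^2, the squared distance from v to span{e_j}.)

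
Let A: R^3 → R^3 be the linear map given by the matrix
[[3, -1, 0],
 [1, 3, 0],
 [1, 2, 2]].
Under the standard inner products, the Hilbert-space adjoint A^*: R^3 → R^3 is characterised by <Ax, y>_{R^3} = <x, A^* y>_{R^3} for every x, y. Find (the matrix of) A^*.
A^* = A^T =
[[3, 1, 1],
 [-1, 3, 2],
 [0, 0, 2]]

For real matrices with standard dot products, the defining identity <Ax, y> = <x, A^* y> gives (Ax)^T y = x^T (A^*) y, i.e. x^T A^T y = x^T (A^*) y. Since this holds for all x, y, we must have A^* = A^T. Therefore
A^* =
[[3, 1, 1],
 [-1, 3, 2],
 [0, 0, 2]].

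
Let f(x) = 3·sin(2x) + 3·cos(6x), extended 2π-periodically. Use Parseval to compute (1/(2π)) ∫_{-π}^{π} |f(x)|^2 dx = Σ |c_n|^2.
Σ |c_n|^2 = 9

Expand |f|^2 and use orthogonality of {sin(nx), cos(mx)} on [-π, π]:
  ∫_{-π}^{π} sin(nx)^2 dx = π, ∫ cos(mx)^2 dx = π, and cross terms integrate to 0.
So ∫_{-π}^{π} f(x)^2 dx = 3^2 · π + 3^2 · π = (9 + 9)π.
Divide by 2π: (9 + 9)/2 = 9.
By Parseval, this equals Σ |c_n|^2.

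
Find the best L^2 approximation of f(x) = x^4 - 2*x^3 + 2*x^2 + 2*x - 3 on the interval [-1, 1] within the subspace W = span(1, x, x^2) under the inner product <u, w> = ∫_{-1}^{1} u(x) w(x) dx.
g(x) = 20*x^2/7 + 4*x/5 - 108/35

The best approximation g ∈ W is the orthogonal projection of f onto W. Writing g = a_0 + a_1 x + a_2 x^2, the coefficients solve the normal equations G · a = b where
  G_{ij} = <φ_i, φ_j> and b_i = <f, φ_i>, with φ_0 = 1, φ_1 = x, φ_2 = x^2.
G =
  [2, 0, 2/3]
  [0, 2/3, 0]
  [2/3, 0, 2/5],
b = (-64/15, 8/15, -32/35).
Solving gives a_0 = -108/35, a_1 = 4/5, a_2 = 20/7, so
  g(x) = 20*x^2/7 + 4*x/5 - 108/35.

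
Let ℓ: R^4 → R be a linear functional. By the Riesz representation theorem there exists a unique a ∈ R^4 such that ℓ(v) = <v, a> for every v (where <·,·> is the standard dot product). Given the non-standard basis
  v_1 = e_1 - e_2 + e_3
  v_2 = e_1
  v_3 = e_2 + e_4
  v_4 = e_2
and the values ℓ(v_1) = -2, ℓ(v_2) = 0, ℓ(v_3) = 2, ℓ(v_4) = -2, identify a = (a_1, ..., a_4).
a = (0, -2, -4, 4)

Write a = (a_1, ..., a_4) in the standard basis. For each basis vector v_i, ℓ(v_i) = <v_i, a> is a linear equation in the a_j's. Collect the n equations into a matrix system V a = ℓ, where row i of V is v_i (expressed in the standard basis). Since V is invertible (lower-triangular with 1s on the diagonal, up to permutation), solve by back-substitution:
  V =
[[1, -1, 1, 0],
 [1, 0, 0, 0],
 [0, 1, 0, 1],
 [0, 1, 0, 0]]
  V a = (-2, 0, 2, -2)
Solving gives a = (0, -2, -4, 4).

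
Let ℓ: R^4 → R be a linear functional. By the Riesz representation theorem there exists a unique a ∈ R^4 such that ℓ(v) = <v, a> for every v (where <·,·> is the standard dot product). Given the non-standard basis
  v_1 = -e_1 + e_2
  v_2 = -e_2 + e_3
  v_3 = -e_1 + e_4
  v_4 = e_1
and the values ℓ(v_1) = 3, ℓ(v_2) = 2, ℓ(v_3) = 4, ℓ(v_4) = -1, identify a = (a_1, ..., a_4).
a = (-1, 2, 4, 3)

Write a = (a_1, ..., a_4) in the standard basis. For each basis vector v_i, ℓ(v_i) = <v_i, a> is a linear equation in the a_j's. Collect the n equations into a matrix system V a = ℓ, where row i of V is v_i (expressed in the standard basis). Since V is invertible (lower-triangular with 1s on the diagonal, up to permutation), solve by back-substitution:
  V =
[[-1, 1, 0, 0],
 [0, -1, 1, 0],
 [-1, 0, 0, 1],
 [1, 0, 0, 0]]
  V a = (3, 2, 4, -1)
Solving gives a = (-1, 2, 4, 3).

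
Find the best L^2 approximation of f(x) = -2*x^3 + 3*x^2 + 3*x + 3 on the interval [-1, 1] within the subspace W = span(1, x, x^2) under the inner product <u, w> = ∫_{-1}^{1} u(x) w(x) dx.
g(x) = 3*x^2 + 9*x/5 + 3

The best approximation g ∈ W is the orthogonal projection of f onto W. Writing g = a_0 + a_1 x + a_2 x^2, the coefficients solve the normal equations G · a = b where
  G_{ij} = <φ_i, φ_j> and b_i = <f, φ_i>, with φ_0 = 1, φ_1 = x, φ_2 = x^2.
G =
  [2, 0, 2/3]
  [0, 2/3, 0]
  [2/3, 0, 2/5],
b = (8, 6/5, 16/5).
Solving gives a_0 = 3, a_1 = 9/5, a_2 = 3, so
  g(x) = 3*x^2 + 9*x/5 + 3.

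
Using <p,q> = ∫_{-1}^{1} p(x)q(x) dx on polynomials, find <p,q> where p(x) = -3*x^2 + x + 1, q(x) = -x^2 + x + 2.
<p,q> = 6/5

Expand the product: p(x)·q(x) = 3*x^4 - 4*x^3 - 6*x^2 + 3*x + 2.
∫_{-1}^{1} of each monomial x^k gives [2/(k+1) if k even, 0 if k odd]. Integrating term-by-term (or equivalently evaluating the antiderivative F(x) = 3*x^5/5 - x^4 - 2*x^3 + 3*x^2/2 + 2*x at the endpoints):
  F(1) − F(−1) = 11/10 − (-1/10) = 6/5.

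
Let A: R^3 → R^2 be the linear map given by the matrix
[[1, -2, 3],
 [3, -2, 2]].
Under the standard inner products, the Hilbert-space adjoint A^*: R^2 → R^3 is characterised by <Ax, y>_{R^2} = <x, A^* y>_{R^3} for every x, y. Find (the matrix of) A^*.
A^* = A^T =
[[1, 3],
 [-2, -2],
 [3, 2]]

For real matrices with standard dot products, the defining identity <Ax, y> = <x, A^* y> gives (Ax)^T y = x^T (A^*) y, i.e. x^T A^T y = x^T (A^*) y. Since this holds for all x, y, we must have A^* = A^T. Therefore
A^* =
[[1, 3],
 [-2, -2],
 [3, 2]].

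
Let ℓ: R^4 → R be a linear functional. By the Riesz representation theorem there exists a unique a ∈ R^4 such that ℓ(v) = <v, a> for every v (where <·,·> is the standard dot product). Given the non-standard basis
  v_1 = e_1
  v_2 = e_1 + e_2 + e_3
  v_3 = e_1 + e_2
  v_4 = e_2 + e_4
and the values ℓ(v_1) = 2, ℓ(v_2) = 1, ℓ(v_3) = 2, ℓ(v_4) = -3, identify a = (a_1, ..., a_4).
a = (2, 0, -1, -3)

Write a = (a_1, ..., a_4) in the standard basis. For each basis vector v_i, ℓ(v_i) = <v_i, a> is a linear equation in the a_j's. Collect the n equations into a matrix system V a = ℓ, where row i of V is v_i (expressed in the standard basis). Since V is invertible (lower-triangular with 1s on the diagonal, up to permutation), solve by back-substitution:
  V =
[[1, 0, 0, 0],
 [1, 1, 1, 0],
 [1, 1, 0, 0],
 [0, 1, 0, 1]]
  V a = (2, 1, 2, -3)
Solving gives a = (2, 0, -1, -3).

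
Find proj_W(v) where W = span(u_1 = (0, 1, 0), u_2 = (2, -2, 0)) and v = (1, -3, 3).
proj_W(v) = (1, -3, 0)

Set up U = [u_1 | ... | u_2] ∈ R^(3×2). The projector onto W = col(U) is P = U (U^T U)^(-1) U^T.
Compute U^T U =
  [1, -2]
  [-2, 8],
and U^T v = (-3, 8).
Solve U^T U · c = U^T v for the coefficients: c = (-2, 1/2). The projection is proj_W(v) = U c.
Check: (v - proj_W(v)) · u_1 = 0  (should be 0).
Check: (v - proj_W(v)) · u_2 = 0  (should be 0).
Result: proj_W(v) = (1, -3, 0).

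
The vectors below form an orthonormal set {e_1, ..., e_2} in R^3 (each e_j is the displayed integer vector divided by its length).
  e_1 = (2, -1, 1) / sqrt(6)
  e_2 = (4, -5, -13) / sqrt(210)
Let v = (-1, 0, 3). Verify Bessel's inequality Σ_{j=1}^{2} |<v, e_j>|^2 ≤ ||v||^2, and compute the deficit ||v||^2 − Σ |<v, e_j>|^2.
Σ |<v, e_j>|^2 = 314/35; ||v||^2 = 10; deficit = 36/35

Write each e_j = u_j / sqrt(<u_j, u_j>) where u_j is the displayed integer vector. Then <v, e_j> = <v, u_j> / sqrt(<u_j, u_j>), so |<v, e_j>|^2 = <v, u_j>^2 / <u_j, u_j>.
Coefficients: <v, e_1> = 1/sqrt(6), <v, e_2> = -43/sqrt(210).
Square and sum: Σ |<v, e_j>|^2 = 314/35.
Compute ||v||^2 = v·v = 10.
Deficit = 10 − 314/35 = 36/35 ≥ 0, confirming Bessel's inequality. (The deficit equals ||v − Σ <v,e_j> e_j||^2, the squared distance from v to span{e_j}.)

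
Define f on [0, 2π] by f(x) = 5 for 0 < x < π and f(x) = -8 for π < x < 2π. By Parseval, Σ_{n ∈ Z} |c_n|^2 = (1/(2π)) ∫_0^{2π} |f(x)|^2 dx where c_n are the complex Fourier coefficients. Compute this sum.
Σ |c_n|^2 = 89/2

Parseval equates the L^2 energy of f (normalised by 1/(2π)) with the ℓ^2 sum of its Fourier coefficients: (1/(2π)) ∫_0^{2π} |f|^2 = Σ |c_n|^2.
Compute the left side: (1/(2π)) [∫_0^π 5^2 dx + ∫_π^{2π} (-8)^2 dx] = (1/(2π)) · (25π + 64π) = (25 + 64)/2 = 89/2.
So Σ_{n ∈ Z} |c_n|^2 = 89/2.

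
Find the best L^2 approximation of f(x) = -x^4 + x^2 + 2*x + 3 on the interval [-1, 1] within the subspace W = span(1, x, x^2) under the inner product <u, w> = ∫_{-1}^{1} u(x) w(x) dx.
g(x) = x^2/7 + 2*x + 108/35

The best approximation g ∈ W is the orthogonal projection of f onto W. Writing g = a_0 + a_1 x + a_2 x^2, the coefficients solve the normal equations G · a = b where
  G_{ij} = <φ_i, φ_j> and b_i = <f, φ_i>, with φ_0 = 1, φ_1 = x, φ_2 = x^2.
G =
  [2, 0, 2/3]
  [0, 2/3, 0]
  [2/3, 0, 2/5],
b = (94/15, 4/3, 74/35).
Solving gives a_0 = 108/35, a_1 = 2, a_2 = 1/7, so
  g(x) = x^2/7 + 2*x + 108/35.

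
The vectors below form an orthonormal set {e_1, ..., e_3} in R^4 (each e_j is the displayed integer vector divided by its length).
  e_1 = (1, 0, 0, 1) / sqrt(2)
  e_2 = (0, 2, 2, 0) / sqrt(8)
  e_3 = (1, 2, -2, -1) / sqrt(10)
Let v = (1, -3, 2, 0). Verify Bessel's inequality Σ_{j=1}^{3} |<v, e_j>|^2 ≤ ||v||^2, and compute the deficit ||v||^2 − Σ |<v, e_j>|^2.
Σ |<v, e_j>|^2 = 91/10; ||v||^2 = 14; deficit = 49/10

Write each e_j = u_j / sqrt(<u_j, u_j>) where u_j is the displayed integer vector. Then <v, e_j> = <v, u_j> / sqrt(<u_j, u_j>), so |<v, e_j>|^2 = <v, u_j>^2 / <u_j, u_j>.
Coefficients: <v, e_1> = 1/sqrt(2), <v, e_2> = -2/sqrt(8), <v, e_3> = -9/sqrt(10).
Square and sum: Σ |<v, e_j>|^2 = 91/10.
Compute ||v||^2 = v·v = 14.
Deficit = 14 − 91/10 = 49/10 ≥ 0, confirming Bessel's inequality. (The deficit equals ||v − Σ <v,e_j> e_j||^2, the squared distance from v to span{e_j}.)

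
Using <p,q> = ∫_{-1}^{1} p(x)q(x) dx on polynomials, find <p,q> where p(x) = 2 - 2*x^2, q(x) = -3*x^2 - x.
<p,q> = -8/5

Expand the product: p(x)·q(x) = 6*x^4 + 2*x^3 - 6*x^2 - 2*x.
∫_{-1}^{1} of each monomial x^k gives [2/(k+1) if k even, 0 if k odd]. Integrating term-by-term (or equivalently evaluating the antiderivative F(x) = 6*x^5/5 + x^4/2 - 2*x^3 - x^2 at the endpoints):
  F(1) − F(−1) = -13/10 − (3/10) = -8/5.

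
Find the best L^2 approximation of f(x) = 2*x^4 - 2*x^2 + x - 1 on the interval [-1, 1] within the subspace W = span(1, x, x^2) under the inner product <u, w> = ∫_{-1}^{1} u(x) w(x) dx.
g(x) = -2*x^2/7 + x - 41/35

The best approximation g ∈ W is the orthogonal projection of f onto W. Writing g = a_0 + a_1 x + a_2 x^2, the coefficients solve the normal equations G · a = b where
  G_{ij} = <φ_i, φ_j> and b_i = <f, φ_i>, with φ_0 = 1, φ_1 = x, φ_2 = x^2.
G =
  [2, 0, 2/3]
  [0, 2/3, 0]
  [2/3, 0, 2/5],
b = (-38/15, 2/3, -94/105).
Solving gives a_0 = -41/35, a_1 = 1, a_2 = -2/7, so
  g(x) = -2*x^2/7 + x - 41/35.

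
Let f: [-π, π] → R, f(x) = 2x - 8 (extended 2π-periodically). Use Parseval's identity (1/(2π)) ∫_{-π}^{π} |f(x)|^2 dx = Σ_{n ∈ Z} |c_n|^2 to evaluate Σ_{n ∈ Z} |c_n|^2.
Σ |c_n|^2 = 4π^2/3 + 64

Expand and integrate term by term over [-π, π]:
  ∫ (2x)^2 dx = 4·(2π^3/3); ∫ 2·2·(-8)·x dx = 0 (odd integrand); ∫ (-8)^2 dx = 64·2π.
So (1/(2π)) ∫_{-π}^{π} (2x - 8)^2 dx = 4π^2/3 + 64 = 4π^2/3 + 64.
Parseval ⇒ Σ |c_n|^2 = 4π^2/3 + 64.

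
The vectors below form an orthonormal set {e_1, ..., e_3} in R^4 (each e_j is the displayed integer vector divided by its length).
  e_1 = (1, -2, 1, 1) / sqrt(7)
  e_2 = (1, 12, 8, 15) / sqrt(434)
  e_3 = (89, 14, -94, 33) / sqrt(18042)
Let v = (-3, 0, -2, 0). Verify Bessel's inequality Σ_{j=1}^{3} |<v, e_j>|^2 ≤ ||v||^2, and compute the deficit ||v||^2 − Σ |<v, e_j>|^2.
Σ |<v, e_j>|^2 = 1382/291; ||v||^2 = 13; deficit = 2401/291

Write each e_j = u_j / sqrt(<u_j, u_j>) where u_j is the displayed integer vector. Then <v, e_j> = <v, u_j> / sqrt(<u_j, u_j>), so |<v, e_j>|^2 = <v, u_j>^2 / <u_j, u_j>.
Coefficients: <v, e_1> = -5/sqrt(7), <v, e_2> = -19/sqrt(434), <v, e_3> = -79/sqrt(18042).
Square and sum: Σ |<v, e_j>|^2 = 1382/291.
Compute ||v||^2 = v·v = 13.
Deficit = 13 − 1382/291 = 2401/291 ≥ 0, confirming Bessel's inequality. (The deficit equals ||v − Σ <v,e_j> e_j||^2, the squared distance from v to span{e_j}.)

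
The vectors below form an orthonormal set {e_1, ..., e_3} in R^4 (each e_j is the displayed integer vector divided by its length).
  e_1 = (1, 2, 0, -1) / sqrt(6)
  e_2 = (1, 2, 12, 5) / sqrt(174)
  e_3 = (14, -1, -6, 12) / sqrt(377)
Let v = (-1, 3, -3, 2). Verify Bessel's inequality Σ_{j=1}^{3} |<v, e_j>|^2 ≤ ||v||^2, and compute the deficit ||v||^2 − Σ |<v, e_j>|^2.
Σ |<v, e_j>|^2 = 74/13; ||v||^2 = 23; deficit = 225/13

Write each e_j = u_j / sqrt(<u_j, u_j>) where u_j is the displayed integer vector. Then <v, e_j> = <v, u_j> / sqrt(<u_j, u_j>), so |<v, e_j>|^2 = <v, u_j>^2 / <u_j, u_j>.
Coefficients: <v, e_1> = 3/sqrt(6), <v, e_2> = -21/sqrt(174), <v, e_3> = 25/sqrt(377).
Square and sum: Σ |<v, e_j>|^2 = 74/13.
Compute ||v||^2 = v·v = 23.
Deficit = 23 − 74/13 = 225/13 ≥ 0, confirming Bessel's inequality. (The deficit equals ||v − Σ <v,e_j> e_j||^2, the squared distance from v to span{e_j}.)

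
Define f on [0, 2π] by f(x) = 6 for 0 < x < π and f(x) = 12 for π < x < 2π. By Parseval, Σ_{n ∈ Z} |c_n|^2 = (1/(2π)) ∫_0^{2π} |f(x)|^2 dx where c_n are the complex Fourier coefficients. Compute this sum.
Σ |c_n|^2 = 90

Parseval equates the L^2 energy of f (normalised by 1/(2π)) with the ℓ^2 sum of its Fourier coefficients: (1/(2π)) ∫_0^{2π} |f|^2 = Σ |c_n|^2.
Compute the left side: (1/(2π)) [∫_0^π 6^2 dx + ∫_π^{2π} 12^2 dx] = (1/(2π)) · (36π + 144π) = (36 + 144)/2 = 90.
So Σ_{n ∈ Z} |c_n|^2 = 90.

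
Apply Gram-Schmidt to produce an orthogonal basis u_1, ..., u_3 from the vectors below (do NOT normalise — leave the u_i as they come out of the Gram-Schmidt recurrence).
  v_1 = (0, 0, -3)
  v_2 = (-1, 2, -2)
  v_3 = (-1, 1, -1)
Orthogonal basis:
  u_1 = (0, 0, -3)
  u_2 = (-1, 2, 0)
  u_3 = (-2/5, -1/5, 0)

Apply the Gram-Schmidt recurrence
  u_1 = v_1
  u_i = v_i − Σ_{j<i} ((v_i · u_j) / (u_j · u_j)) · u_j.

Step by step this gives:
  u_1 = (0, 0, -3)
  u_2 = (-1, 2, 0)
  u_3 = (-2/5, -1/5, 0)

Orthogonality check:
  u_2 · u_1 = 0 (should be 0)
  u_3 · u_1 = 0 (should be 0)
  u_3 · u_2 = 0 (should be 0)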